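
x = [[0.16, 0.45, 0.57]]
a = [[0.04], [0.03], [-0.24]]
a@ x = [[0.01, 0.02, 0.02], [0.0, 0.01, 0.02], [-0.04, -0.11, -0.14]]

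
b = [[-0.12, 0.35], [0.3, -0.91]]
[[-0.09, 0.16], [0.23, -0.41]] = b@[[0.63, -0.05], [-0.05, 0.43]]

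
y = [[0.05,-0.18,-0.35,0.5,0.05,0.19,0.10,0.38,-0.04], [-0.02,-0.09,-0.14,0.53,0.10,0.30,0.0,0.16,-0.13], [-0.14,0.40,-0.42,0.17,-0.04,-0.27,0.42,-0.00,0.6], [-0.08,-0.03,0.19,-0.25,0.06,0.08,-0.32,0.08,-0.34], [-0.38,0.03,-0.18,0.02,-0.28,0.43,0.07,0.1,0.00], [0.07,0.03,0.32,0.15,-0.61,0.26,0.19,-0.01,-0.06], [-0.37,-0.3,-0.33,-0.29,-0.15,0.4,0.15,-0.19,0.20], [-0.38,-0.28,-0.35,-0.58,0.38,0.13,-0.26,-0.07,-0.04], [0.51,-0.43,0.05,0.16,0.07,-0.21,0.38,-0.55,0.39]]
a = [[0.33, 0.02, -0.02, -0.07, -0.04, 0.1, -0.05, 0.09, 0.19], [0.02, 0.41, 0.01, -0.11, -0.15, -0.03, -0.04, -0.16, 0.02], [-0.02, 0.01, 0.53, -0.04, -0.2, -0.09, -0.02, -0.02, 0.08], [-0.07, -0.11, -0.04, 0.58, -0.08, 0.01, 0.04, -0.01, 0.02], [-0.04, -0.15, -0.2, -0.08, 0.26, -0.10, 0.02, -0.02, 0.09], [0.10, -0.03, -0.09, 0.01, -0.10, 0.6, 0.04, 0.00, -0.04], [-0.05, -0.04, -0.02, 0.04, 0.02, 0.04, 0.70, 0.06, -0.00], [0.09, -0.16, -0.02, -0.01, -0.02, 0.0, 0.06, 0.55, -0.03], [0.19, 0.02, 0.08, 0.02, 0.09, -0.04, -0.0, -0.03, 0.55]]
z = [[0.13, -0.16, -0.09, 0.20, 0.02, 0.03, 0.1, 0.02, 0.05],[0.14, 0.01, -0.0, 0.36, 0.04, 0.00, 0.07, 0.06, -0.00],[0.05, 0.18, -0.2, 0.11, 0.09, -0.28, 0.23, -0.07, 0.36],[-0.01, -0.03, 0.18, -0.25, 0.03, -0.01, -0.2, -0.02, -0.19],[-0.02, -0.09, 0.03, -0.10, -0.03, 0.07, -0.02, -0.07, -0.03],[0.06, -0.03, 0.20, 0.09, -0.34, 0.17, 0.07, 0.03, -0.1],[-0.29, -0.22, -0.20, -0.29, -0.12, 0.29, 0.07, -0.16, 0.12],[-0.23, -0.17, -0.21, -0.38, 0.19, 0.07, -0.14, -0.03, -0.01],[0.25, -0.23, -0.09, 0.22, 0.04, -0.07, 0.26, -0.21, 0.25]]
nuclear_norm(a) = 4.51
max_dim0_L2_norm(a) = 0.71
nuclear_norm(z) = 3.11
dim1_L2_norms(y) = [0.78, 0.67, 1.0, 0.58, 0.68, 0.78, 0.84, 0.96, 1.06]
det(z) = 0.00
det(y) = -0.00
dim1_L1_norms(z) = [0.8, 0.68, 1.57, 0.92, 0.46, 1.09, 1.76, 1.43, 1.62]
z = a @ y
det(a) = -0.00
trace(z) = 0.12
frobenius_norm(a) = 1.69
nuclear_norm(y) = 5.70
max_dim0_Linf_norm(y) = 0.61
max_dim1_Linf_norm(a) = 0.7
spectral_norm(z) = 0.98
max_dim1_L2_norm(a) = 0.71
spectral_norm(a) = 0.82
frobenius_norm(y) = 2.49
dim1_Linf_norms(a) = [0.33, 0.41, 0.53, 0.58, 0.26, 0.6, 0.7, 0.55, 0.55]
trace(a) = 4.51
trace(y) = -0.26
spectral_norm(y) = 1.37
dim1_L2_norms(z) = [0.32, 0.4, 0.6, 0.42, 0.18, 0.46, 0.63, 0.58, 0.59]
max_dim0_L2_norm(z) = 0.73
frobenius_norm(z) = 1.46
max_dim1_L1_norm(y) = 2.75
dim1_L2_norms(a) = [0.42, 0.48, 0.58, 0.6, 0.4, 0.63, 0.71, 0.58, 0.6]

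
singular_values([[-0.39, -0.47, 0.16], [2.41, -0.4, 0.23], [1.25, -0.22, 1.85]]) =[3.02, 1.44, 0.51]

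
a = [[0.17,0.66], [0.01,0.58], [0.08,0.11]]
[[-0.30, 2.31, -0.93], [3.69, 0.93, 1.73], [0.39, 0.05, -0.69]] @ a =[[-0.1, 1.04], [0.78, 3.17], [0.01, 0.21]]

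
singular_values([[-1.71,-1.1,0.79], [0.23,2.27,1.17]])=[2.8, 1.87]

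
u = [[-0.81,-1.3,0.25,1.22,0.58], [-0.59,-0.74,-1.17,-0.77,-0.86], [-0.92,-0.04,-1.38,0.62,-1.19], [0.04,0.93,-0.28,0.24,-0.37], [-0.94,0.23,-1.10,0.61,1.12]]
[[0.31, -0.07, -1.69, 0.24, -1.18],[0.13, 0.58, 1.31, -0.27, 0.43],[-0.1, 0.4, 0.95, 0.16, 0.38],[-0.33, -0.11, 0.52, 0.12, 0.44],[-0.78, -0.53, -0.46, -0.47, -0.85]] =u @ [[0.56, 0.28, -0.12, -0.21, -0.14], [-0.52, -0.32, 0.38, 0.07, 0.39], [-0.01, -0.18, -0.4, 0.40, 0.15], [0.18, -0.01, -0.69, 0.21, -0.39], [-0.23, -0.34, -0.61, -0.33, -0.6]]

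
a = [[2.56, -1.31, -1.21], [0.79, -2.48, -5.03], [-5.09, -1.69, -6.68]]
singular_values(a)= [9.61, 4.77, 0.06]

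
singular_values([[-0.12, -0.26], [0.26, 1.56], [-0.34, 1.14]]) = [1.95, 0.44]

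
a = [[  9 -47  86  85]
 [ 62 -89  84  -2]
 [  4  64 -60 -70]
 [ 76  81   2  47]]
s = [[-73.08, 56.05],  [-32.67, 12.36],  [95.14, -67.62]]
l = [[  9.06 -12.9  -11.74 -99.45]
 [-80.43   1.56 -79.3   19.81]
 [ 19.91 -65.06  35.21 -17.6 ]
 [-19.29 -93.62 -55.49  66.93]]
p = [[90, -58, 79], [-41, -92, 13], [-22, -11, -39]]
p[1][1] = -92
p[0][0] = 90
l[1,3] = 19.81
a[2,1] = 64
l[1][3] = 19.81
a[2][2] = -60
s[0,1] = 56.05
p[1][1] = -92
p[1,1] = -92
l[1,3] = 19.81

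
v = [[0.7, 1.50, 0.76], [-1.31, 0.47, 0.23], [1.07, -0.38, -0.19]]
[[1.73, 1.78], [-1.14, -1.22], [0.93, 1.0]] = v @ [[1.10, 1.16], [0.86, 0.15], [-0.43, 0.98]]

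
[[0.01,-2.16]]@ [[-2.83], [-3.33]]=[[7.16]]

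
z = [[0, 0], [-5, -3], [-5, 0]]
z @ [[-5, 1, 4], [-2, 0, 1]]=[[0, 0, 0], [31, -5, -23], [25, -5, -20]]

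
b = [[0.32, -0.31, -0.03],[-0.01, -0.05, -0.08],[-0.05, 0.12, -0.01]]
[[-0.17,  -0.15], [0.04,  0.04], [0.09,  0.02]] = b@[[0.02,  -0.61], [0.65,  -0.10], [-0.87,  -0.39]]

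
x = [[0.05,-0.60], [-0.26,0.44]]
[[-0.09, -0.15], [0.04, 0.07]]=x @ [[0.1, 0.16], [0.16, 0.26]]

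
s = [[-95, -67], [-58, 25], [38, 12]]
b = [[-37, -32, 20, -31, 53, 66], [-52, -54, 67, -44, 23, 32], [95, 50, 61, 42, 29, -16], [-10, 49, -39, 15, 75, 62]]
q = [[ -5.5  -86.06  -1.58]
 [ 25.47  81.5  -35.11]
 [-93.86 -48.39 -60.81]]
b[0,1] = -32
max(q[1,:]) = 81.5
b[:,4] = [53, 23, 29, 75]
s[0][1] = -67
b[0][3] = -31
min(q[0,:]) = -86.06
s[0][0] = -95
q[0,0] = -5.5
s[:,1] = [-67, 25, 12]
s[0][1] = -67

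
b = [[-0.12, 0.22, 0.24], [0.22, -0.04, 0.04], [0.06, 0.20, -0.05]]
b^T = [[-0.12, 0.22, 0.06], [0.22, -0.04, 0.2], [0.24, 0.04, -0.05]]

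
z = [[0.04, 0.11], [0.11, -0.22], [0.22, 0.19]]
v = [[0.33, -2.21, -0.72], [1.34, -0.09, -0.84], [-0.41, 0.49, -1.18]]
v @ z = [[-0.39, 0.39], [-0.14, 0.01], [-0.22, -0.38]]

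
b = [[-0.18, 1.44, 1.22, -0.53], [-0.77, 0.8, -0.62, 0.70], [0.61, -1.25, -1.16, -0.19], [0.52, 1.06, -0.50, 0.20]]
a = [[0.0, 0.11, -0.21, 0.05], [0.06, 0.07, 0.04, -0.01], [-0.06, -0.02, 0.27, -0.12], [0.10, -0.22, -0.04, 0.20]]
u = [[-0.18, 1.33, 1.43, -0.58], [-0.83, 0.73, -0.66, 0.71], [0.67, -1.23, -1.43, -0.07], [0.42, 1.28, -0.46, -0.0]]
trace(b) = -0.34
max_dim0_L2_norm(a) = 0.35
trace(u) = -0.88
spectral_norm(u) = 2.85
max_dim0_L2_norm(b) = 2.32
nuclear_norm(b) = 5.67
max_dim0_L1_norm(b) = 4.55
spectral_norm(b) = 2.67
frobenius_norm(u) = 3.52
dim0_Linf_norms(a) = [0.1, 0.22, 0.27, 0.2]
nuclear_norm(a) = 0.82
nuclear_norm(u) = 5.92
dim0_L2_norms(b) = [1.13, 2.32, 1.86, 0.92]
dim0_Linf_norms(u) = [0.83, 1.33, 1.43, 0.71]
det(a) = -0.00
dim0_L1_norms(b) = [2.08, 4.55, 3.5, 1.62]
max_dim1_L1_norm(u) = 3.52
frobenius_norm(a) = 0.51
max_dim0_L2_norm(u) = 2.34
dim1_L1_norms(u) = [3.52, 2.93, 3.4, 2.16]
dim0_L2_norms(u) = [1.16, 2.34, 2.18, 0.92]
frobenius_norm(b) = 3.31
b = a + u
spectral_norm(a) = 0.39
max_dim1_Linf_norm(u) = 1.43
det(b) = -1.41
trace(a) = 0.54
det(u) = -1.20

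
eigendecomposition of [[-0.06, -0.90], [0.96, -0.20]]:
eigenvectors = [[(0.05+0.69j),  (0.05-0.69j)], [0.72+0.00j,  (0.72-0j)]]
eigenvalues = [(-0.13+0.93j), (-0.13-0.93j)]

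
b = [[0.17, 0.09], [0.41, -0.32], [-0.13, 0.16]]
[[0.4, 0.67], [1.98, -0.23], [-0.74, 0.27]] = b @ [[3.35,  2.11], [-1.88,  3.42]]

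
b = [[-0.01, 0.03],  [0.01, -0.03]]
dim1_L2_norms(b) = [0.03, 0.03]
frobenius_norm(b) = 0.04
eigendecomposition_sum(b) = [[0.00,  0.00], [0.0,  0.0]] + [[-0.01, 0.03], [0.01, -0.03]]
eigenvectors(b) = [[0.95, -0.71], [0.32, 0.71]]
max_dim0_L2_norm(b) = 0.04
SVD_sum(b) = [[-0.01, 0.03], [0.01, -0.03]] + [[-0.0, -0.00], [-0.00, -0.00]]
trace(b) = -0.04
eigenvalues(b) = [0.0, -0.04]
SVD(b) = [[-0.71, 0.71],[0.71, 0.71]] @ diag([0.04472135954999577, 3.4514025052688077e-18]) @ [[0.32, -0.95], [-0.95, -0.32]]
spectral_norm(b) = 0.04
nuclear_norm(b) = 0.04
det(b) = 0.00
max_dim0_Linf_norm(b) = 0.03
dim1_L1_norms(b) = [0.04, 0.04]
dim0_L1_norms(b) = [0.02, 0.06]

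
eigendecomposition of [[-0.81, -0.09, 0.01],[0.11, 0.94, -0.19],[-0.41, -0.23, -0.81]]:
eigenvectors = [[0.01, 0.07, -0.05],[-0.11, -0.11, 0.99],[-0.99, -0.99, -0.12]]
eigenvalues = [-0.83, -0.81, 0.96]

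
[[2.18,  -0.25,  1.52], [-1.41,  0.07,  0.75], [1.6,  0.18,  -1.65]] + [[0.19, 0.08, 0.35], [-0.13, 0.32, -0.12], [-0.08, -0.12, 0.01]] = [[2.37, -0.17, 1.87], [-1.54, 0.39, 0.63], [1.52, 0.06, -1.64]]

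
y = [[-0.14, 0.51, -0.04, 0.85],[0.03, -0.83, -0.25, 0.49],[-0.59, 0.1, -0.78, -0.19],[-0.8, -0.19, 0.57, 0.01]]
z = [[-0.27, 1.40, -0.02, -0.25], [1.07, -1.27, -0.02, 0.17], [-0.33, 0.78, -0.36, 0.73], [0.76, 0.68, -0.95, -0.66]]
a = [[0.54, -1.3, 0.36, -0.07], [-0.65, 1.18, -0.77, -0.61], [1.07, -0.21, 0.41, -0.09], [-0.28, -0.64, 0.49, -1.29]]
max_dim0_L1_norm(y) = 1.64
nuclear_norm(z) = 5.08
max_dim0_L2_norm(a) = 1.88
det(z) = -1.09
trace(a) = 0.84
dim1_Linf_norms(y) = [0.85, 0.83, 0.78, 0.8]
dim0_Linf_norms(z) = [1.07, 1.4, 0.95, 0.73]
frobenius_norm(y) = 2.00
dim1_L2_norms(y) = [1.0, 1.0, 1.0, 1.0]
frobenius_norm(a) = 2.94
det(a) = -1.09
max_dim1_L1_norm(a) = 3.21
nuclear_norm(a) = 5.08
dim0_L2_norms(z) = [1.38, 2.15, 1.02, 1.03]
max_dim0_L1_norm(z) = 4.13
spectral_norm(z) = 2.32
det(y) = 1.00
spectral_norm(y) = 1.01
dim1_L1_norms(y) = [1.54, 1.6, 1.66, 1.57]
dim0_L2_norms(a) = [1.39, 1.88, 1.06, 1.43]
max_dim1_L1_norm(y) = 1.66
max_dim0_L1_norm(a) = 3.33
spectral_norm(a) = 2.33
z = a @ y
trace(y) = -1.74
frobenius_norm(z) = 2.94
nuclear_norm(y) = 4.00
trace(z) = -2.56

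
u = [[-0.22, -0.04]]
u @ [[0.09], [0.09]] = [[-0.02]]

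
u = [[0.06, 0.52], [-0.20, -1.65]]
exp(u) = [[1.03, 0.26], [-0.10, 0.17]]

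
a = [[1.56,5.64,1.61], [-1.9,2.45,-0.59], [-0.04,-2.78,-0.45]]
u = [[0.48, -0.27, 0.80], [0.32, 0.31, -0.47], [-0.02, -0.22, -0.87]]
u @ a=[[1.23, -0.18, 0.57], [-0.07, 3.87, 0.54], [0.42, 1.77, 0.49]]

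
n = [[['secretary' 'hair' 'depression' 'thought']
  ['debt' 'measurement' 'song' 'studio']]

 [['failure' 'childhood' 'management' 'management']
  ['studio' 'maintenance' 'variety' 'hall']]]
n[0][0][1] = 'hair'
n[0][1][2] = 'song'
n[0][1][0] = 'debt'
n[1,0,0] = 'failure'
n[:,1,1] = ['measurement', 'maintenance']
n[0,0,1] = 'hair'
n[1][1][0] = 'studio'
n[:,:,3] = [['thought', 'studio'], ['management', 'hall']]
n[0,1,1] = 'measurement'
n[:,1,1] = ['measurement', 'maintenance']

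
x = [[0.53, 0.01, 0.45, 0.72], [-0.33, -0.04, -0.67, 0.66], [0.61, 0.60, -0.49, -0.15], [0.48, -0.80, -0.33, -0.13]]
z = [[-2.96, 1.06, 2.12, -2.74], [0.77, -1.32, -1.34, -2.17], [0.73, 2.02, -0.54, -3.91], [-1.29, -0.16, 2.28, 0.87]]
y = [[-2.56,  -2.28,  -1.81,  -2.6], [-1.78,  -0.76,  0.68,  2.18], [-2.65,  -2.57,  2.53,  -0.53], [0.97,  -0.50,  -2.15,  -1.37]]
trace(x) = -0.13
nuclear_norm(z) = 13.12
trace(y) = -2.16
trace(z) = -3.95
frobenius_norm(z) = 7.65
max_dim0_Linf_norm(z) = 3.91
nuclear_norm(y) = 13.14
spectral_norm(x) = 1.00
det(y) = -41.35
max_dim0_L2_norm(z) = 5.32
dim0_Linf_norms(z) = [2.96, 2.02, 2.28, 3.91]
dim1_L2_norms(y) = [4.67, 2.99, 4.51, 2.77]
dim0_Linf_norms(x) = [0.61, 0.8, 0.67, 0.72]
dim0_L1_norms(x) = [1.95, 1.45, 1.94, 1.66]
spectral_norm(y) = 5.62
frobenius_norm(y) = 7.66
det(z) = 41.09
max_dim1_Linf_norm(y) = 2.65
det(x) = -0.99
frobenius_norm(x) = 2.00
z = y @ x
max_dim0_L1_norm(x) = 1.95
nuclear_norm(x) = 3.99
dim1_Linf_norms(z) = [2.96, 2.17, 3.91, 2.28]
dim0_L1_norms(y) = [7.96, 6.11, 7.17, 6.68]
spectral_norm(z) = 5.62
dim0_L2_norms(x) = [1.0, 1.0, 1.0, 1.0]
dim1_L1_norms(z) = [8.88, 5.6, 7.2, 4.6]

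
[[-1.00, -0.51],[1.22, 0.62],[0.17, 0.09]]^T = [[-1.0, 1.22, 0.17], [-0.51, 0.62, 0.09]]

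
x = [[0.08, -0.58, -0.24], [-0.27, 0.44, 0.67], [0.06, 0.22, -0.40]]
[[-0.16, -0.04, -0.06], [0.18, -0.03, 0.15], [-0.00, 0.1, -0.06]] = x @ [[0.06, -0.15, -0.2], [0.23, 0.13, 0.02], [0.14, -0.19, 0.13]]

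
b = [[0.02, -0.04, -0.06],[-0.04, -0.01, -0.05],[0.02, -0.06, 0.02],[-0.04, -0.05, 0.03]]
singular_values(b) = [0.09, 0.09, 0.06]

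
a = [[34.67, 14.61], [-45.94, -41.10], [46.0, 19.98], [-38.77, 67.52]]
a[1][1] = -41.1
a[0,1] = 14.61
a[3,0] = -38.77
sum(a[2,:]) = 65.98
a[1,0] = -45.94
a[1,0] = -45.94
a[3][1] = 67.52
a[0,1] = 14.61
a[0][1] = 14.61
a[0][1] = 14.61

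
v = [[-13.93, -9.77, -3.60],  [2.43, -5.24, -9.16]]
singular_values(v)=[17.76, 10.22]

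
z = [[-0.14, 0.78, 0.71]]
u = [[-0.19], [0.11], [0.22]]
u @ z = [[0.03, -0.15, -0.13], [-0.02, 0.09, 0.08], [-0.03, 0.17, 0.16]]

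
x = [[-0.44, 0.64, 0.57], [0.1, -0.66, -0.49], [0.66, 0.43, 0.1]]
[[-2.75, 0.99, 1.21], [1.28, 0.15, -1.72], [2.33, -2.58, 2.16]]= x @ [[5.09, -2.07, 0.38], [-2.96, -3.86, 5.25], [2.42, 4.48, -3.48]]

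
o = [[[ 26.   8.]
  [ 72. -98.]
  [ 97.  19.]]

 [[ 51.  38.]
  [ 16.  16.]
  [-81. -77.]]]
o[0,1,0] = 72.0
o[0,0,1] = 8.0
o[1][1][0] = 16.0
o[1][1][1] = 16.0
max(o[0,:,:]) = 97.0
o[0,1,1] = -98.0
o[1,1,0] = 16.0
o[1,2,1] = -77.0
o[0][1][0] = 72.0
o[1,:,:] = [[51.0, 38.0], [16.0, 16.0], [-81.0, -77.0]]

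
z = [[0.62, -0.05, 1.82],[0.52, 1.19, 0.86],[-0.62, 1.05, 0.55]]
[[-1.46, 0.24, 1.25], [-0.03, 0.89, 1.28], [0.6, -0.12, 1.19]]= z @ [[-0.46, 0.87, -0.20], [0.63, 0.48, 0.61], [-0.63, -0.15, 0.77]]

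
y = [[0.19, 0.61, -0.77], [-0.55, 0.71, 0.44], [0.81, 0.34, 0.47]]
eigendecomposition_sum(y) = [[0.09+0.49j, 0.29-0.07j, -0.40+0.06j], [-0.30+0.04j, 0.03+0.17j, -0.02-0.24j], [0.39-0.09j, -0.07-0.23j, (0.06+0.32j)]] + [[(0.09-0.49j), (0.29+0.07j), (-0.4-0.06j)], [-0.30-0.04j, 0.03-0.17j, -0.02+0.24j], [(0.39+0.09j), (-0.07+0.23j), (0.06-0.32j)]] + [[0.00+0.00j, (0.04-0j), 0.03-0.00j], [(0.04+0j), (0.65-0j), 0.48-0.00j], [(0.03+0j), 0.47-0.00j, (0.35-0j)]]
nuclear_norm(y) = 3.00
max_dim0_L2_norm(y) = 1.0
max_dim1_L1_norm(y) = 1.7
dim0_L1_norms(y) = [1.55, 1.66, 1.68]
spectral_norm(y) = 1.01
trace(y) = 1.37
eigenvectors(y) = [[0.71+0.00j, 0.71-0.00j, (0.05+0j)], [(-0.03+0.42j), (-0.03-0.42j), (0.81+0j)], [-0.02-0.57j, -0.02+0.57j, 0.59+0.00j]]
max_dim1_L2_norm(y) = 1.0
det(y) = 1.00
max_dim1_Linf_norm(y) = 0.81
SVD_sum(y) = [[0.30, -0.07, -0.65],[-0.29, 0.07, 0.63],[-0.05, 0.01, 0.11]] + [[0.26, 0.31, 0.09], [0.17, 0.20, 0.06], [0.55, 0.64, 0.18]] + [[-0.37, 0.37, -0.21], [-0.44, 0.44, -0.25], [0.32, -0.32, 0.18]]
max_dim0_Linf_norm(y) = 0.81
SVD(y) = [[-0.71, -0.42, -0.57], [0.69, -0.27, -0.67], [0.12, -0.87, 0.48]] @ diag([1.0055580267509863, 0.9965773263856329, 0.9947797180133539]) @ [[-0.41, 0.10, 0.91], [-0.63, -0.75, -0.21], [0.66, -0.66, 0.37]]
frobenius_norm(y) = 1.73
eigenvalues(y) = [(0.19+0.98j), (0.19-0.98j), (1+0j)]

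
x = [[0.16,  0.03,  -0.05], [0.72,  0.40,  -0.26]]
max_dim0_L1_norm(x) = 0.88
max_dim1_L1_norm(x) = 1.38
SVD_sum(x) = [[0.14, 0.07, -0.05], [0.72, 0.39, -0.26]] + [[0.02, -0.04, -0.0], [-0.00, 0.01, 0.00]]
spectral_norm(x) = 0.88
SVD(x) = [[-0.19, -0.98],  [-0.98, 0.19]] @ diag([0.8788852785673843, 0.050603034667215066]) @ [[-0.84, -0.45, 0.30], [-0.47, 0.88, 0.02]]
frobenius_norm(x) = 0.88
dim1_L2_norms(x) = [0.17, 0.86]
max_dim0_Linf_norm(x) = 0.72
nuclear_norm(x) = 0.93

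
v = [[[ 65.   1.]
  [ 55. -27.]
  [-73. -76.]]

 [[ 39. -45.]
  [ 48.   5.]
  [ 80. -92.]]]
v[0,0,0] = 65.0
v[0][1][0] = 55.0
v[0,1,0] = 55.0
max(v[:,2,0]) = 80.0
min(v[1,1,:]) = 5.0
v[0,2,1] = -76.0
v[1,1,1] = 5.0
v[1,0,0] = 39.0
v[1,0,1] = -45.0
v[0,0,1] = 1.0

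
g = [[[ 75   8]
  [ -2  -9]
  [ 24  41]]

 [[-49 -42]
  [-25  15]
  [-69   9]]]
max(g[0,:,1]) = 41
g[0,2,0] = 24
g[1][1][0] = -25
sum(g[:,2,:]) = 5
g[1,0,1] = -42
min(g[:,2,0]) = -69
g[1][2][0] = -69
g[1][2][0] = -69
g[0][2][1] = 41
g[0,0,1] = 8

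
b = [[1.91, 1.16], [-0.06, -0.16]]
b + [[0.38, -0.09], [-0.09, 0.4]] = [[2.29, 1.07], [-0.15, 0.24]]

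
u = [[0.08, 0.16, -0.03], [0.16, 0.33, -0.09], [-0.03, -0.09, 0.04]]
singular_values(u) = [0.43, 0.02, 0.0]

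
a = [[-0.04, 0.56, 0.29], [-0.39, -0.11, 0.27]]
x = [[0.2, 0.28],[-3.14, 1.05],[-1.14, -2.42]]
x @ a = [[-0.12,  0.08,  0.13], [-0.28,  -1.87,  -0.63], [0.99,  -0.37,  -0.98]]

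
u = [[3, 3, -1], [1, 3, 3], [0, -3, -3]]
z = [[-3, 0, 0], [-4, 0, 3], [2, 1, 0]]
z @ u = [[-9, -9, 3], [-12, -21, -5], [7, 9, 1]]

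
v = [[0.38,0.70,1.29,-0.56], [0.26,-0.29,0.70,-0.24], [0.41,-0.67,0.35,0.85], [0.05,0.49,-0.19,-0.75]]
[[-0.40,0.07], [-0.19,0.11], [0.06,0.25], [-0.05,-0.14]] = v@[[0.07, 0.16],  [-0.02, -0.09],  [-0.26, 0.10],  [0.13, 0.11]]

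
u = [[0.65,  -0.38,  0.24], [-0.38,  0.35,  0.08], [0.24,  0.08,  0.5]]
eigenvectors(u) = [[-0.57, -0.82, -0.07],[-0.72, 0.46, 0.52],[0.39, -0.34, 0.85]]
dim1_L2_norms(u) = [0.79, 0.52, 0.56]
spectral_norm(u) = 0.96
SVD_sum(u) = [[0.65,-0.36,0.27],[-0.36,0.21,-0.15],[0.27,-0.15,0.11]] + [[0.0, -0.02, -0.03], [-0.02, 0.14, 0.23], [-0.03, 0.23, 0.39]] + [[0.0, 0.00, -0.00], [0.0, 0.00, -0.0], [-0.0, -0.0, 0.0]]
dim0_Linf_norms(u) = [0.65, 0.38, 0.5]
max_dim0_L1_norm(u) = 1.27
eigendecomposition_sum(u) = [[0.00, 0.00, -0.0],  [0.00, 0.0, -0.0],  [-0.00, -0.0, 0.0]] + [[0.65, -0.36, 0.27], [-0.36, 0.21, -0.15], [0.27, -0.15, 0.11]] + [[0.0, -0.02, -0.03],[-0.02, 0.14, 0.23],[-0.03, 0.23, 0.39]]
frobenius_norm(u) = 1.10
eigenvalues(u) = [0.01, 0.96, 0.53]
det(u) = 0.00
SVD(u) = [[-0.82, 0.07, -0.57], [0.46, -0.52, -0.72], [-0.34, -0.85, 0.39]] @ diag([0.96478891233557, 0.5300525865426222, 0.005158501121807687]) @ [[-0.82, 0.46, -0.34], [0.07, -0.52, -0.85], [-0.57, -0.72, 0.39]]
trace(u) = 1.50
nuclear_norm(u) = 1.50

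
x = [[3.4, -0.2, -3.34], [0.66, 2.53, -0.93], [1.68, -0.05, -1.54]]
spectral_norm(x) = 5.41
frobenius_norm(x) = 5.97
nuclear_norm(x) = 8.01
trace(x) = 4.39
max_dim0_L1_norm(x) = 5.81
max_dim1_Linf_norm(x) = 3.4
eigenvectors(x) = [[0.73, 0.87, 0.32], [0.07, -0.18, -0.93], [0.68, 0.45, 0.15]]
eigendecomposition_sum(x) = [[-0.31, -0.01, 0.59], [-0.03, -0.00, 0.06], [-0.29, -0.01, 0.56]] + [[4.26,0.75,-4.61], [-0.89,-0.16,0.97], [2.22,0.39,-2.41]] + [[-0.55, -0.93, 0.68], [1.58, 2.69, -1.95], [-0.25, -0.43, 0.31]]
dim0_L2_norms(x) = [3.85, 2.54, 3.79]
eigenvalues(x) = [0.24, 1.7, 2.45]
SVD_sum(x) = [[3.36, 0.37, -3.32], [0.93, 0.10, -0.92], [1.61, 0.18, -1.59]] + [[0.06, -0.56, 0.0], [-0.27, 2.43, -0.01], [0.03, -0.23, 0.0]] + [[-0.02, -0.0, -0.02], [-0.0, -0.0, -0.0], [0.05, 0.01, 0.05]]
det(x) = 1.01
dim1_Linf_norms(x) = [3.4, 2.53, 1.68]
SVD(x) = [[-0.87, 0.23, -0.43], [-0.24, -0.97, -0.01], [-0.42, 0.09, 0.90]] @ diag([5.413068088270257, 2.5192662069848297, 0.07410566843680892]) @ [[-0.71, -0.08, 0.7], [0.11, -0.99, 0.00], [0.70, 0.08, 0.71]]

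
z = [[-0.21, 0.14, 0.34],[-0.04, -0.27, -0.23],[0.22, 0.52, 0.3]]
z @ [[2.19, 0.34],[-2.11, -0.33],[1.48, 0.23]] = [[-0.25, -0.04], [0.14, 0.02], [-0.17, -0.03]]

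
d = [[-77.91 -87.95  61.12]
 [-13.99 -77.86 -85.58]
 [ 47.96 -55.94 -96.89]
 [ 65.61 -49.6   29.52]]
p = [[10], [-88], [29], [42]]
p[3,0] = 42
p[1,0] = -88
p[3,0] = 42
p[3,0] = 42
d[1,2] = -85.58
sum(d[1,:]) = -177.43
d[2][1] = -55.94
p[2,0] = 29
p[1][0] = -88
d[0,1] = -87.95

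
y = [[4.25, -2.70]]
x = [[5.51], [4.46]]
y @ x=[[11.38]]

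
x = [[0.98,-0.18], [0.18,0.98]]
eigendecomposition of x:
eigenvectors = [[(0.71+0j),  (0.71-0j)], [-0.71j,  0.00+0.71j]]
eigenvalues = [(0.98+0.18j), (0.98-0.18j)]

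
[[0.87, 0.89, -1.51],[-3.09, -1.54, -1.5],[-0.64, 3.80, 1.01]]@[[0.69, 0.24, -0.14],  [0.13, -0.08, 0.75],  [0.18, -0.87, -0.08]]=[[0.44, 1.45, 0.67], [-2.6, 0.69, -0.60], [0.23, -1.34, 2.86]]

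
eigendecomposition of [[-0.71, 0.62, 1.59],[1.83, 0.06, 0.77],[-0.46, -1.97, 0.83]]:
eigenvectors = [[-0.75+0.00j, 0.19-0.40j, (0.19+0.4j)], [0.59+0.00j, -0.11-0.55j, -0.11+0.55j], [0.31+0.00j, (0.7+0j), 0.70-0.00j]]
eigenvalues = [(-1.85+0j), (1.02+1.81j), (1.02-1.81j)]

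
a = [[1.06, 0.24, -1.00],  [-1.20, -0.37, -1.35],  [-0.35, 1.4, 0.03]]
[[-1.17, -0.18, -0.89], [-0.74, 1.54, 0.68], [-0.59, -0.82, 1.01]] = a @ [[-0.19,-0.49,-0.85], [-0.49,-0.70,0.51], [0.85,-0.51,0.11]]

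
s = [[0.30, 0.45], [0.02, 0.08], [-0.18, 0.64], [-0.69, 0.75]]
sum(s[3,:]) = 0.062000000000000055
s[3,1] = 0.75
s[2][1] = 0.638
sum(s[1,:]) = 0.10400000000000001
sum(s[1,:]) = 0.10400000000000001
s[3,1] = 0.75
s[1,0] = 0.021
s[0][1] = 0.452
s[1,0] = 0.021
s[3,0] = -0.688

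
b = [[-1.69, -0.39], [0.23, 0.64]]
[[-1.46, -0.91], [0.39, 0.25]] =b @ [[0.79, 0.49], [0.33, 0.21]]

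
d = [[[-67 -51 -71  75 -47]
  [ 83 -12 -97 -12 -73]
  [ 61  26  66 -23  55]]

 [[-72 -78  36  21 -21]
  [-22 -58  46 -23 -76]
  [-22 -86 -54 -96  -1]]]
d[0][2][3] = -23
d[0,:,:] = [[-67, -51, -71, 75, -47], [83, -12, -97, -12, -73], [61, 26, 66, -23, 55]]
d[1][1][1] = -58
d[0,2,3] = -23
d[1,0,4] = -21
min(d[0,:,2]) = -97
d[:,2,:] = [[61, 26, 66, -23, 55], [-22, -86, -54, -96, -1]]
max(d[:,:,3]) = 75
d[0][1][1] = -12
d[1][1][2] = 46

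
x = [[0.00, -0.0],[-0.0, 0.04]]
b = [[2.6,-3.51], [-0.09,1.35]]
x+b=[[2.6, -3.51], [-0.09, 1.39]]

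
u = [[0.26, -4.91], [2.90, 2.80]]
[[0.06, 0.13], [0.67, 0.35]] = u @ [[0.23, 0.14], [-0.00, -0.02]]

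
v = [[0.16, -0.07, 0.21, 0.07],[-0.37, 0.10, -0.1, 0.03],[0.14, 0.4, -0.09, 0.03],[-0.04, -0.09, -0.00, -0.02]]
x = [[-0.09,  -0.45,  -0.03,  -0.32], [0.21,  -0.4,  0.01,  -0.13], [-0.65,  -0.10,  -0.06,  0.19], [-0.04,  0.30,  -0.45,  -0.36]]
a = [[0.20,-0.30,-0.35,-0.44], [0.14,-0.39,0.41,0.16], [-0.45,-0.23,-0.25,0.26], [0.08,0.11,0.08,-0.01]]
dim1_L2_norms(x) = [0.56, 0.47, 0.69, 0.65]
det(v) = 0.00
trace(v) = 0.15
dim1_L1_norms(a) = [1.29, 1.1, 1.19, 0.28]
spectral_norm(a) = 0.70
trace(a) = -0.45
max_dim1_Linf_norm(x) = 0.65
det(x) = 0.03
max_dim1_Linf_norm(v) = 0.4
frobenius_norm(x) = 1.20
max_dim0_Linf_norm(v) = 0.4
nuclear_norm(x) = 2.16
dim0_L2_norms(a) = [0.52, 0.55, 0.6, 0.54]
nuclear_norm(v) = 1.06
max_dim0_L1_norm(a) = 1.09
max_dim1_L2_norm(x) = 0.69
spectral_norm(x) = 0.73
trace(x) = -0.91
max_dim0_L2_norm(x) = 0.69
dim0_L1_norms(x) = [0.99, 1.25, 0.55, 1.0]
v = a @ x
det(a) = 0.00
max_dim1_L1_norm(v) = 0.66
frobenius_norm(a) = 1.11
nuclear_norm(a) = 1.91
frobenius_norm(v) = 0.66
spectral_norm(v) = 0.47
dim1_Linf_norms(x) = [0.45, 0.4, 0.65, 0.45]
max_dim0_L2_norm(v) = 0.43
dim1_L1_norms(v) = [0.51, 0.6, 0.66, 0.15]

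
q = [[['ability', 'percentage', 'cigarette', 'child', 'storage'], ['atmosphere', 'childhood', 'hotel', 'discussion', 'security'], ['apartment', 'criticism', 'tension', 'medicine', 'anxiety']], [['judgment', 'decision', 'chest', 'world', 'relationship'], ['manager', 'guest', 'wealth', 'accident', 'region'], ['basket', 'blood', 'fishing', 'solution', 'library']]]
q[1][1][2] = 'wealth'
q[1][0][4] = 'relationship'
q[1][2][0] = 'basket'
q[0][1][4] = 'security'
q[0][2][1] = 'criticism'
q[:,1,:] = [['atmosphere', 'childhood', 'hotel', 'discussion', 'security'], ['manager', 'guest', 'wealth', 'accident', 'region']]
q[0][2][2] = 'tension'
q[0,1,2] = 'hotel'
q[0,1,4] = 'security'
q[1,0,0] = 'judgment'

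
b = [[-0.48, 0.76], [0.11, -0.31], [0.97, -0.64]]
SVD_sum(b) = [[-0.63, 0.60], [0.21, -0.2], [0.83, -0.79]] + [[0.15, 0.16], [-0.10, -0.11], [0.14, 0.15]]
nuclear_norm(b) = 1.80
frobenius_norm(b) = 1.51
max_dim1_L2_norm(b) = 1.16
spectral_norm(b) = 1.47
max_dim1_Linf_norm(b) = 0.97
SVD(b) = [[-0.59, 0.65], [0.2, -0.44], [0.78, 0.61]] @ diag([1.4677457425475546, 0.3352945499609671]) @ [[0.72, -0.69], [0.69, 0.72]]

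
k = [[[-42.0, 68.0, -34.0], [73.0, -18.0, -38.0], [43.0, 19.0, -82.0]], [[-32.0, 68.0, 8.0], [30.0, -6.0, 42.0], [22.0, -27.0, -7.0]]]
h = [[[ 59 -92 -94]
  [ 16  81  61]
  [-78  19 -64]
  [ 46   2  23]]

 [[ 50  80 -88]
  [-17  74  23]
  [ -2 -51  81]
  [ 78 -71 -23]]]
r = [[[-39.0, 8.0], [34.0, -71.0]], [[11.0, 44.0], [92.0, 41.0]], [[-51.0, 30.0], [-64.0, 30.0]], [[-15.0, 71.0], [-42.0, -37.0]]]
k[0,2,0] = 43.0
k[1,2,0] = 22.0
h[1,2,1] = -51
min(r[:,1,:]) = -71.0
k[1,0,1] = 68.0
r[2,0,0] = -51.0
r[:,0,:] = [[-39.0, 8.0], [11.0, 44.0], [-51.0, 30.0], [-15.0, 71.0]]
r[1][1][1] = 41.0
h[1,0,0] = 50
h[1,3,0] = 78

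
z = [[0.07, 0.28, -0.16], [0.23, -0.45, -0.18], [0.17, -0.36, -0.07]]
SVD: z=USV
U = [[0.29, 0.94, 0.17], [-0.76, 0.33, -0.56], [-0.58, 0.03, 0.81]]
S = [0.69, 0.28, 0.03]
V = [[-0.37,0.91,0.19], [0.53,0.37,-0.76], [0.77,0.18,0.62]]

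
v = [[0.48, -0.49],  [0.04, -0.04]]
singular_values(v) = [0.69, 0.0]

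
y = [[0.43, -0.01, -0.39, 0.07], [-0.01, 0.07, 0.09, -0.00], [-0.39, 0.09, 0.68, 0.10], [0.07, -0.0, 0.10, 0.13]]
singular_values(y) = [0.97, 0.26, 0.08, 0.0]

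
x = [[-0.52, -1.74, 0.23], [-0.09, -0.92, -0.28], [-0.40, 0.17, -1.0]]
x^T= [[-0.52, -0.09, -0.40], [-1.74, -0.92, 0.17], [0.23, -0.28, -1.00]]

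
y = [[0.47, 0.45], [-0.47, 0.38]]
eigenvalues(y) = [(0.42+0.46j), (0.42-0.46j)]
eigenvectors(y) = [[-0.07-0.70j, -0.07+0.70j], [0.71+0.00j, (0.71-0j)]]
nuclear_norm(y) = 1.25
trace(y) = 0.85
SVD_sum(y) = [[0.56, 0.17], [-0.32, -0.1]] + [[-0.09,0.28], [-0.15,0.48]]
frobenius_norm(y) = 0.89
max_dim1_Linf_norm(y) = 0.47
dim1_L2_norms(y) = [0.65, 0.6]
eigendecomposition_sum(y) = [[(0.24+0.21j), (0.22-0.21j)], [-0.24+0.22j, 0.19+0.25j]] + [[0.24-0.21j, (0.22+0.21j)],[(-0.24-0.22j), 0.19-0.25j]]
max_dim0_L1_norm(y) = 0.94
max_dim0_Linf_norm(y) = 0.47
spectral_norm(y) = 0.67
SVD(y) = [[-0.87, 0.5], [0.50, 0.87]] @ diag([0.6723764142439667, 0.5801809696710378]) @ [[-0.95, -0.3], [-0.30, 0.95]]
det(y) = 0.39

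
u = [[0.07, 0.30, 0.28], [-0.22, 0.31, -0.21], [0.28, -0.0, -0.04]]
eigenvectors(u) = [[0.14-0.55j,0.14+0.55j,(-0.64+0j)], [0.73+0.00j,(0.73-0j),0.03+0.00j], [-0.14-0.34j,(-0.14+0.34j),0.76+0.00j]]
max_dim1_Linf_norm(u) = 0.31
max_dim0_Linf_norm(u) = 0.31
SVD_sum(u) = [[-0.09, 0.12, -0.03], [-0.23, 0.33, -0.07], [0.09, -0.12, 0.03]] + [[0.18, 0.19, 0.29], [-0.05, -0.05, -0.08], [0.05, 0.05, 0.07]] + [[-0.02, -0.01, 0.02], [0.06, 0.03, -0.06], [0.15, 0.07, -0.14]]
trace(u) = 0.34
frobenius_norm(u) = 0.66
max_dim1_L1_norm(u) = 0.74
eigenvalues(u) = [(0.31+0.26j), (0.31-0.26j), (-0.28+0j)]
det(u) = -0.05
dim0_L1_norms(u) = [0.57, 0.61, 0.53]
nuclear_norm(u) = 1.11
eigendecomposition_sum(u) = [[(0.08+0.11j), 0.13-0.09j, (0.06+0.1j)], [(-0.11+0.14j), 0.16+0.13j, (-0.1+0.11j)], [(0.08+0.03j), (0.03-0.1j), 0.07+0.03j]] + [[(0.08-0.11j),0.13+0.09j,(0.06-0.1j)], [-0.11-0.14j,0.16-0.13j,-0.10-0.11j], [0.08-0.03j,0.03+0.10j,0.07-0.03j]] + [[(-0.09-0j), 0.05-0.00j, 0.15-0.00j],[0j, -0.00+0.00j, (-0.01+0j)],[0.11+0.00j, -0.06+0.00j, -0.18+0.00j]]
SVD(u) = [[-0.33, -0.94, 0.13], [-0.89, 0.26, -0.39], [0.33, -0.24, -0.91]] @ diag([0.4640112833293878, 0.412585942410615, 0.23741602529770234]) @ [[0.57, -0.81, 0.17], [-0.46, -0.48, -0.74], [-0.68, -0.34, 0.65]]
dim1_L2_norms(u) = [0.42, 0.43, 0.28]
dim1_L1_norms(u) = [0.65, 0.74, 0.32]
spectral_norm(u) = 0.46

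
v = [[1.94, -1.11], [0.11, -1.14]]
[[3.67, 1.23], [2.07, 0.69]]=v @ [[0.9,0.3], [-1.73,-0.58]]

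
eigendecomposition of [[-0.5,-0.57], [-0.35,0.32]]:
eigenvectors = [[-0.95, 0.49],[-0.33, -0.87]]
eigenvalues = [-0.7, 0.52]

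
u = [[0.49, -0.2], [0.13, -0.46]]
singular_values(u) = [0.64, 0.31]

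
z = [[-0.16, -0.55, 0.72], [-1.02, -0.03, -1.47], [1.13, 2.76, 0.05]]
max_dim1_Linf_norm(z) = 2.76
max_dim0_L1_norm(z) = 3.34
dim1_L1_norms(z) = [1.43, 2.52, 3.94]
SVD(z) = [[-0.17, 0.38, 0.91],[-0.18, -0.92, 0.35],[0.97, -0.1, 0.22]] @ diag([3.070886019070118, 1.848954234347745, 0.31101012389827937]) @ [[0.43, 0.90, 0.06], [0.41, -0.25, 0.88], [-0.81, 0.35, 0.48]]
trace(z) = -0.14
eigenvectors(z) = [[(0.78+0j), (0.12+0.31j), (0.12-0.31j)], [(-0.18+0j), (-0.1-0.58j), (-0.1+0.58j)], [(-0.61+0j), -0.74+0.00j, -0.74-0.00j]]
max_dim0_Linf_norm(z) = 2.76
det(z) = -1.77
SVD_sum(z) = [[-0.22,  -0.47,  -0.03],[-0.23,  -0.5,  -0.03],[1.27,  2.69,  0.18]] + [[0.29, -0.18, 0.62], [-0.70, 0.43, -1.49], [-0.08, 0.05, -0.17]] + [[-0.23, 0.1, 0.14], [-0.09, 0.04, 0.05], [-0.06, 0.02, 0.03]]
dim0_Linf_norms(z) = [1.13, 2.76, 1.47]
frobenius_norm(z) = 3.60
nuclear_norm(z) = 5.23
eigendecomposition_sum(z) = [[-0.74-0.00j, -0.39+0.00j, -0.07-0.00j],[(0.17+0j), 0.09-0.00j, (0.02+0j)],[0.58+0.00j, 0.31-0.00j, 0.05+0.00j]] + [[(0.29-0.24j), -0.08-0.56j, (0.39-0.15j)], [-0.59+0.32j, -0.06+1.00j, -0.74+0.12j], [0.28+0.80j, 1.23+0.28j, (-0+0.94j)]] + [[0.29+0.24j,(-0.08+0.56j),0.39+0.15j], [(-0.59-0.32j),-0.06-1.00j,(-0.74-0.12j)], [(0.28-0.8j),1.23-0.28j,(-0-0.94j)]]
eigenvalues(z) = [(-0.6+0j), (0.23+1.7j), (0.23-1.7j)]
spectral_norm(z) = 3.07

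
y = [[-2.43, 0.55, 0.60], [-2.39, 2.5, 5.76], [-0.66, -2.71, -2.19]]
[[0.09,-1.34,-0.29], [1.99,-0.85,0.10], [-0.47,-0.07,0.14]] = y@[[0.03, 0.54, 0.11], [-0.19, -0.26, -0.20], [0.44, 0.19, 0.15]]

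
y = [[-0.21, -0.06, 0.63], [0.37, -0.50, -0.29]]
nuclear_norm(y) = 1.31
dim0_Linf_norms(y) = [0.37, 0.5, 0.63]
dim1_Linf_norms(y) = [0.63, 0.5]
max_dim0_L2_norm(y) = 0.69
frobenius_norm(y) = 0.96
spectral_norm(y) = 0.83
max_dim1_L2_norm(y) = 0.69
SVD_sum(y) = [[-0.28,0.22,0.44], [0.3,-0.23,-0.47]] + [[0.07, -0.28, 0.19], [0.07, -0.27, 0.18]]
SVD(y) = [[-0.69, 0.73], [0.73, 0.69]] @ diag([0.8298058900881262, 0.476468450975563]) @ [[0.50, -0.39, -0.78], [0.21, -0.81, 0.54]]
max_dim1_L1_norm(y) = 1.16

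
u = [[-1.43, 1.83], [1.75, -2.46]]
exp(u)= [[0.60, 0.44], [0.42, 0.35]]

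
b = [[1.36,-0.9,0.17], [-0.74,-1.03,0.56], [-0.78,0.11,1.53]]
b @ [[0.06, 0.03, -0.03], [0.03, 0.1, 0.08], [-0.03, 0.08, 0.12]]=[[0.05, -0.04, -0.09],[-0.09, -0.08, 0.01],[-0.09, 0.11, 0.22]]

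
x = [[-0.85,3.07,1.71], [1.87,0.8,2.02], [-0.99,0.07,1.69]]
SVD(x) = [[0.83, -0.44, -0.34], [0.47, 0.88, -0.01], [0.31, -0.16, 0.94]] @ diag([4.118588548626357, 2.404846563312126, 1.5439693565772914]) @ [[-0.03,0.71,0.70], [0.91,-0.27,0.32], [-0.42,-0.65,0.64]]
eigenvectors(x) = [[(0.8+0j), 0.61-0.01j, (0.61+0.01j)], [(-0.56+0j), (0.67+0j), (0.67-0j)], [0.20+0.00j, (-0.13+0.41j), (-0.13-0.41j)]]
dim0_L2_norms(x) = [2.28, 3.17, 3.14]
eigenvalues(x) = [(-2.58+0j), (2.11+1.22j), (2.11-1.22j)]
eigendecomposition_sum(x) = [[(-1.57-0j), 1.43-0.00j, -0.05+0.00j], [(1.1+0j), -1.00+0.00j, (0.03-0j)], [-0.38-0.00j, 0.35-0.00j, (-0.01+0j)]] + [[0.36+0.33j, (0.82-0.08j), 0.88-1.57j], [0.39+0.37j, (0.9-0.06j), 0.99-1.69j], [(-0.3+0.17j), -0.14+0.57j, 0.85+0.95j]] + [[0.36-0.33j, (0.82+0.08j), (0.88+1.57j)], [(0.39-0.37j), 0.90+0.06j, 0.99+1.69j], [(-0.3-0.17j), -0.14-0.57j, 0.85-0.95j]]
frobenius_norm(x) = 5.01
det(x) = -15.29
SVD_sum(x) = [[-0.11, 2.44, 2.39],  [-0.06, 1.37, 1.34],  [-0.04, 0.9, 0.88]] + [[-0.96, 0.29, -0.34], [1.93, -0.58, 0.68], [-0.34, 0.1, -0.12]] + [[0.22, 0.34, -0.34], [0.00, 0.01, -0.01], [-0.61, -0.94, 0.93]]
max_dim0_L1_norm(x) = 5.42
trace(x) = 1.64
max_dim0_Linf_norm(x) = 3.07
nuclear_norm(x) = 8.07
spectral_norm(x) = 4.12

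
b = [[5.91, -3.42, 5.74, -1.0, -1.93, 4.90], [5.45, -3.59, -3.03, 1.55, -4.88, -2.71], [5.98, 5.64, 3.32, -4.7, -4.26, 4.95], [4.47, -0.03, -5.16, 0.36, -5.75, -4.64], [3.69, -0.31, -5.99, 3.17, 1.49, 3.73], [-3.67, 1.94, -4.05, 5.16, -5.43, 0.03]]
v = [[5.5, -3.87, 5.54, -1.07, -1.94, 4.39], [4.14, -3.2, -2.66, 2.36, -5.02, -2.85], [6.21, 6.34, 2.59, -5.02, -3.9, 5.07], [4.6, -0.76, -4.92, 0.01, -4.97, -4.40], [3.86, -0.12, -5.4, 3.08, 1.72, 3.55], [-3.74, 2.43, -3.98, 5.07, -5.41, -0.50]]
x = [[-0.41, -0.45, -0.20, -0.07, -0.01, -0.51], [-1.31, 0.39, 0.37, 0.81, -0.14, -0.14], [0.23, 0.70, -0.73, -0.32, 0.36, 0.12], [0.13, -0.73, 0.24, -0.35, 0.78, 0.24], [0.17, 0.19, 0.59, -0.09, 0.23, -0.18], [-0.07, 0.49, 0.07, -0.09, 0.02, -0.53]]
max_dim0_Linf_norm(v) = 6.34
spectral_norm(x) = 1.81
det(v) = -36918.45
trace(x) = -1.40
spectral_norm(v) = 14.65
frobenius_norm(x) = 2.67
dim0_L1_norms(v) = [28.05, 16.72, 25.09, 16.61, 22.96, 20.76]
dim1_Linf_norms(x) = [0.51, 1.31, 0.73, 0.78, 0.59, 0.53]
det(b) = 2930.28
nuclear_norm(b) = 52.20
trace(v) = 6.12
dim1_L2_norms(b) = [10.41, 9.24, 11.97, 10.07, 8.7, 9.47]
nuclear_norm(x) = 5.63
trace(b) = 7.52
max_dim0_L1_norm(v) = 28.05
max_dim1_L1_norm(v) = 29.13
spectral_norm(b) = 14.95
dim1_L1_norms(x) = [1.65, 3.16, 2.46, 2.47, 1.45, 1.27]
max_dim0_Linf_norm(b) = 5.99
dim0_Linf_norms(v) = [6.21, 6.34, 5.54, 5.07, 5.41, 5.07]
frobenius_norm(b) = 24.57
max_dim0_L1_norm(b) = 29.17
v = x + b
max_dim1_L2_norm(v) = 12.31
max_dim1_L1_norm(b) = 28.85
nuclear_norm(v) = 51.61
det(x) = 0.00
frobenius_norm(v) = 23.98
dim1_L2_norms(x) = [0.82, 1.64, 1.15, 1.18, 0.71, 0.73]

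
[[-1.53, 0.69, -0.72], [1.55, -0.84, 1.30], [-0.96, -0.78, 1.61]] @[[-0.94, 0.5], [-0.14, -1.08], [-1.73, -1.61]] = [[2.59, -0.35], [-3.59, -0.41], [-1.77, -2.23]]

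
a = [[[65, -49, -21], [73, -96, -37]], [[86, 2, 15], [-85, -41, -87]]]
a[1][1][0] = -85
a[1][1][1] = -41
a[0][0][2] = -21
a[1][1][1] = -41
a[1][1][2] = -87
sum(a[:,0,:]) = 98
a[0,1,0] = 73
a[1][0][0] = 86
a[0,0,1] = -49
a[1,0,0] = 86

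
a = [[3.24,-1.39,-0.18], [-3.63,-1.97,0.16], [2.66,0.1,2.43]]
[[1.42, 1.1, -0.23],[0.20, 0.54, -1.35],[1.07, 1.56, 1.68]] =a @ [[0.23, 0.15, 0.15], [-0.51, -0.51, 0.45], [0.21, 0.5, 0.51]]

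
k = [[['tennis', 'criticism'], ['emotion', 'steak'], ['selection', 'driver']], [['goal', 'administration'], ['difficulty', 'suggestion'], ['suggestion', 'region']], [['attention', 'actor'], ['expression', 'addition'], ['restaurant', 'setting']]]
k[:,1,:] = [['emotion', 'steak'], ['difficulty', 'suggestion'], ['expression', 'addition']]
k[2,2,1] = 'setting'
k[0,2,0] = 'selection'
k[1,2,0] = 'suggestion'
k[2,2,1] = 'setting'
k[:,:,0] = [['tennis', 'emotion', 'selection'], ['goal', 'difficulty', 'suggestion'], ['attention', 'expression', 'restaurant']]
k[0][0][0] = 'tennis'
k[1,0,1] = 'administration'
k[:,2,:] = [['selection', 'driver'], ['suggestion', 'region'], ['restaurant', 'setting']]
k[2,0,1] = 'actor'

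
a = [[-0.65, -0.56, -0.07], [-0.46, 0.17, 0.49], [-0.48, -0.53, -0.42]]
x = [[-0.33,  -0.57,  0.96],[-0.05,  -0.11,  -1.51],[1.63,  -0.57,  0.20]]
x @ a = [[0.02, -0.42, -0.66], [0.81, 0.81, 0.58], [-0.89, -1.12, -0.48]]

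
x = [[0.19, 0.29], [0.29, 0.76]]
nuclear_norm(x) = 0.95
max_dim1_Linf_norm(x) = 0.76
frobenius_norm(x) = 0.88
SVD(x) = [[-0.39,-0.92], [-0.92,0.39]] @ diag([0.8816017707782394, 0.06839822922176057]) @ [[-0.39, -0.92], [-0.92, 0.39]]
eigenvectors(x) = [[-0.92, -0.39], [0.39, -0.92]]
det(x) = 0.06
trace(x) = 0.95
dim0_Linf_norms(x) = [0.29, 0.76]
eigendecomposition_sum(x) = [[0.06,  -0.02], [-0.02,  0.01]] + [[0.13,0.31], [0.31,0.75]]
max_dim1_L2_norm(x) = 0.81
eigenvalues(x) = [0.07, 0.88]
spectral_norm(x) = 0.88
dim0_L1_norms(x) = [0.48, 1.05]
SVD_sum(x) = [[0.13, 0.31], [0.31, 0.75]] + [[0.06, -0.02], [-0.02, 0.01]]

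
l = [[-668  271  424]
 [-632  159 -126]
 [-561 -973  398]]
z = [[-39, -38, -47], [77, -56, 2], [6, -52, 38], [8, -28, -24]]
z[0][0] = -39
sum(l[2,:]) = -1136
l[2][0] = -561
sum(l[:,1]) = -543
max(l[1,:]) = 159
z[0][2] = -47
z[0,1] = -38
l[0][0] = -668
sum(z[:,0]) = 52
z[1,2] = 2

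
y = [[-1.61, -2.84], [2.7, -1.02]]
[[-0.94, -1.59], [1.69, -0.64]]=y @ [[0.62, -0.02], [-0.02, 0.57]]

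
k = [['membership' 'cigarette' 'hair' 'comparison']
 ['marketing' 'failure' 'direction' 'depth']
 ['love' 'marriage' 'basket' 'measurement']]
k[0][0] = 'membership'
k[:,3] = ['comparison', 'depth', 'measurement']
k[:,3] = ['comparison', 'depth', 'measurement']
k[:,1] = ['cigarette', 'failure', 'marriage']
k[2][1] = 'marriage'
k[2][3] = 'measurement'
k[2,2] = 'basket'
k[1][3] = 'depth'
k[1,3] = 'depth'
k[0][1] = 'cigarette'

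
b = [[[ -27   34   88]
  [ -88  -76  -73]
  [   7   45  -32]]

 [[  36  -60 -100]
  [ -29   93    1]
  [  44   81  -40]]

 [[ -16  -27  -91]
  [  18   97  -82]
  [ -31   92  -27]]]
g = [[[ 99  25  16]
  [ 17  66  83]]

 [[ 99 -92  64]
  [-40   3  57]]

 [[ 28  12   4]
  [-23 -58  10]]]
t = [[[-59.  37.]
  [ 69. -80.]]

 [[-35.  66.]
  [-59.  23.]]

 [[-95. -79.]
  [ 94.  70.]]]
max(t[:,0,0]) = -35.0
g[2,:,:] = [[28, 12, 4], [-23, -58, 10]]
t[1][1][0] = -59.0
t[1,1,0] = -59.0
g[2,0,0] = 28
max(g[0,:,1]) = 66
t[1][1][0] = -59.0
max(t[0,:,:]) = 69.0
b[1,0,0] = 36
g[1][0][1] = -92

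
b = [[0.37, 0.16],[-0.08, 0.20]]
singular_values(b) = [0.4, 0.22]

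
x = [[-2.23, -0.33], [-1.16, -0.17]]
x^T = [[-2.23, -1.16], [-0.33, -0.17]]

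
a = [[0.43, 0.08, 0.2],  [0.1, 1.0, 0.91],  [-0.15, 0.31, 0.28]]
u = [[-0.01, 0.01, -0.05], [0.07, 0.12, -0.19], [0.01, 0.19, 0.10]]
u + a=[[0.42,0.09,0.15], [0.17,1.12,0.72], [-0.14,0.5,0.38]]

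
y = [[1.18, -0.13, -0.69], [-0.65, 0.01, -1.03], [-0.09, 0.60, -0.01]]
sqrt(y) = [[1.10, 0.03, -0.38], [-0.35, 0.66, -0.89], [0.04, 0.46, 0.65]]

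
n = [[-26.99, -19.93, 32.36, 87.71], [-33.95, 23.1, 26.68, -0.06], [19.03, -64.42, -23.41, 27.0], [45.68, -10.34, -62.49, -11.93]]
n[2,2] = -23.41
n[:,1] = [-19.93, 23.1, -64.42, -10.34]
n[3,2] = -62.49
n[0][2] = 32.36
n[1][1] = 23.1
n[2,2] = -23.41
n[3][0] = 45.68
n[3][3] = -11.93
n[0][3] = 87.71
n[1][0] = -33.95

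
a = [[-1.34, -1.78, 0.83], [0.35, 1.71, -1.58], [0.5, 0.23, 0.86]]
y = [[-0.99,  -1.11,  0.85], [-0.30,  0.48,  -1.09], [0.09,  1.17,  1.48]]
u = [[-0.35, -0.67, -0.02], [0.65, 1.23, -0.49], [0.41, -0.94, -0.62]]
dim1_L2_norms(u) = [0.76, 1.47, 1.2]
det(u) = 0.32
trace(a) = 1.23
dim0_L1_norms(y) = [1.38, 2.76, 3.42]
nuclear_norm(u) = 2.97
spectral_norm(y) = 2.04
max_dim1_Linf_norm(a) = 1.78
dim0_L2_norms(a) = [1.47, 2.48, 1.98]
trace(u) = 0.26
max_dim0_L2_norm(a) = 2.48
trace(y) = 0.97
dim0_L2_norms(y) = [1.04, 1.68, 2.03]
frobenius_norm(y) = 2.83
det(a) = -1.16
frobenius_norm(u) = 2.05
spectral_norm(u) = 1.74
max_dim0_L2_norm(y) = 2.03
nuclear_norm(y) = 4.59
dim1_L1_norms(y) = [2.95, 1.87, 2.74]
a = y + u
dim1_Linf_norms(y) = [1.11, 1.09, 1.48]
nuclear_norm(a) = 4.82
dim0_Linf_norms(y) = [0.99, 1.17, 1.48]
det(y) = -2.68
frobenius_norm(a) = 3.50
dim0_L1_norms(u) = [1.41, 2.84, 1.13]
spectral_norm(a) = 3.23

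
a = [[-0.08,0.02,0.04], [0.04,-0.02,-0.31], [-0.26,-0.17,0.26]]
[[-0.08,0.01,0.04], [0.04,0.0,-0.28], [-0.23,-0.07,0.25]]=a @ [[0.92,-0.08,-0.01], [-0.08,0.43,-0.05], [-0.01,-0.05,0.9]]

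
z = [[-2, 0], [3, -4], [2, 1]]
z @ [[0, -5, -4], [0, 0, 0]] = [[0, 10, 8], [0, -15, -12], [0, -10, -8]]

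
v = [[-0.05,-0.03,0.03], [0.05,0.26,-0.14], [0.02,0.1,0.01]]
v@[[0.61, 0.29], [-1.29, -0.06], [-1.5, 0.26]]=[[-0.04, -0.00], [-0.09, -0.04], [-0.13, 0.0]]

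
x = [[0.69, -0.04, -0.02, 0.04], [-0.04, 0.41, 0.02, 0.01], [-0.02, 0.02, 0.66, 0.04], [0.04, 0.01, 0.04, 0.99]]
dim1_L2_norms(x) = [0.69, 0.41, 0.66, 0.99]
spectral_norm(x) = 1.00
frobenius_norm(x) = 1.44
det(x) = 0.18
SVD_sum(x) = [[0.01, 0.00, 0.01, 0.12], [0.0, 0.00, 0.00, 0.01], [0.01, 0.00, 0.01, 0.11], [0.12, 0.01, 0.11, 0.97]] + [[0.52,-0.09,-0.29,-0.03], [-0.09,0.02,0.05,0.01], [-0.29,0.05,0.16,0.02], [-0.03,0.01,0.02,0.0]] + [[0.14, -0.0, 0.26, -0.05], [-0.00, 0.0, -0.01, 0.0], [0.26, -0.01, 0.48, -0.09], [-0.05, 0.0, -0.09, 0.02]] + [[0.01, 0.05, -0.0, -0.00], [0.05, 0.39, -0.03, -0.01], [-0.00, -0.03, 0.00, 0.00], [-0.0, -0.01, 0.0, 0.0]]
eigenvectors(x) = [[-0.12, 0.14, 0.86, 0.47], [-0.01, 0.99, -0.15, -0.01], [-0.11, -0.06, -0.48, 0.87], [-0.99, -0.02, -0.05, -0.15]]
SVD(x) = [[-0.12, -0.86, -0.47, 0.14], [-0.01, 0.15, 0.01, 0.99], [-0.11, 0.48, -0.87, -0.06], [-0.99, 0.05, 0.15, -0.02]] @ diag([0.9994035625697582, 0.7059590443505652, 0.641651645284853, 0.40298574779482327]) @ [[-0.12,-0.01,-0.11,-0.99], [-0.86,0.15,0.48,0.05], [-0.47,0.01,-0.87,0.15], [0.14,0.99,-0.06,-0.02]]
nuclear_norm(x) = 2.75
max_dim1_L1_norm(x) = 1.08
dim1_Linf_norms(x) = [0.69, 0.41, 0.66, 0.99]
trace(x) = 2.75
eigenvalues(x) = [1.0, 0.4, 0.71, 0.64]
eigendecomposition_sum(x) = [[0.01, 0.00, 0.01, 0.12],[0.0, 0.00, 0.0, 0.01],[0.01, 0.00, 0.01, 0.11],[0.12, 0.01, 0.11, 0.97]] + [[0.01, 0.05, -0.00, -0.0], [0.05, 0.39, -0.03, -0.01], [-0.00, -0.03, 0.00, 0.00], [-0.00, -0.01, 0.0, 0.00]] + [[0.52,-0.09,-0.29,-0.03], [-0.09,0.02,0.05,0.01], [-0.29,0.05,0.16,0.02], [-0.03,0.01,0.02,0.00]] + [[0.14, -0.00, 0.26, -0.05], [-0.0, 0.0, -0.01, 0.00], [0.26, -0.01, 0.48, -0.09], [-0.05, 0.00, -0.09, 0.02]]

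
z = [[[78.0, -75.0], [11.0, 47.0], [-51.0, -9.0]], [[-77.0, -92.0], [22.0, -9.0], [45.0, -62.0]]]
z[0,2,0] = -51.0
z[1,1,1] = -9.0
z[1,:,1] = [-92.0, -9.0, -62.0]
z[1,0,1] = -92.0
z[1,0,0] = -77.0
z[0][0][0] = 78.0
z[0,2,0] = -51.0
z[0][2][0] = -51.0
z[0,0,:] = [78.0, -75.0]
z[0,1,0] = 11.0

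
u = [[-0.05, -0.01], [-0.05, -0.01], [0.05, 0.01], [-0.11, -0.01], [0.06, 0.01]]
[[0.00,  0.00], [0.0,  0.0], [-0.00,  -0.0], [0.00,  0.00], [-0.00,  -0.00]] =u@[[-0.01, -0.01], [-0.09, -0.07]]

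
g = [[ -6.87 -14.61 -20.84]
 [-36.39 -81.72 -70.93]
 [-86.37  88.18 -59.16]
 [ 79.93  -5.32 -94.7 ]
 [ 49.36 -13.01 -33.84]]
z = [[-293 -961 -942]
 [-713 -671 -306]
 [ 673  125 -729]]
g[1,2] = -70.93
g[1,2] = -70.93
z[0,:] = [-293, -961, -942]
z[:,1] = [-961, -671, 125]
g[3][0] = 79.93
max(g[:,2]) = -20.84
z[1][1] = -671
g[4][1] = -13.01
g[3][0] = 79.93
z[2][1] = 125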